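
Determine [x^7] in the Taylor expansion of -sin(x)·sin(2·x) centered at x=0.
Expand to order 7: -sin(x)·sin(2·x) = -91·x^6/180 + 5·x^4/3 - 2·x^2 + O(x^8).
The coefficient of x^7 is 0.

Final answer: 0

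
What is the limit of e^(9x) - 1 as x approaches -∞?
Evaluate the dominant behaviour as x → -∞; each term tends to a finite value or vanishes.
Limit = -1.

Final answer: -1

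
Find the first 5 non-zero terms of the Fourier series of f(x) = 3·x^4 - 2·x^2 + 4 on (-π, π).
(152 - 24·π^2)·cos(x) + (-11 + 6·π^2)·cos(2·x) + (8/3 - 8·π^2/3)·cos(3·x) + (-17/16 + 3·π^2/2)·cos(4·x) - 2·π^2/3 + 4 + 3·π^4/5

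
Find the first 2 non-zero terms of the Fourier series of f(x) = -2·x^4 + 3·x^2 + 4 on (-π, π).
(-108 + 16·π^2)·cos(x) - 2·π^4/5 + 4 + π^2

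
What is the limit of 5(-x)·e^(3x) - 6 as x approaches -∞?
The product is a 0·∞ indeterminate form at x → -∞.
Rewrite the product as 5(-x) / e^(-3x) (an ∞/∞ form) and apply L'Hôpital, or use the standard hierarchy e^(3|x|) ≫ |(-x)| as x → -∞.
The indeterminate product → 0, so the limit = -6.

Final answer: -6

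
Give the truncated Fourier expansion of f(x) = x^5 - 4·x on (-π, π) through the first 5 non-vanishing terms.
(-40·π^2 + 2·π^4 + 232)·sin(x) + (-π^4 - 7/2 + 5·π^2)·sin(2·x) + (-40·π^2/27 - 136/81 + 2·π^4/3)·sin(3·x) + (-π^4/2 + 113/64 + 5·π^2/8)·sin(4·x) + (-8·π^2/25 - 952/625 + 2·π^4/5)·sin(5·x)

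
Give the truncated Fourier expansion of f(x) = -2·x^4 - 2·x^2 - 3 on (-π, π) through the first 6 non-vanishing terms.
(-88 + 16·π^2)·cos(x) + (4 - 4·π^2)·cos(2·x) + (-8/27 + 16·π^2/9)·cos(3·x) + (-π^2 - 1/8)·cos(4·x) + (104/625 + 16·π^2/25)·cos(5·x) - 2·π^4/5 - 2·π^2/3 - 3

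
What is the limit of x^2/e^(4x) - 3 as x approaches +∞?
The quotient is an ∞/∞ indeterminate form as x → +∞.
The exponential denominator e^(4x) dominates the polynomial numerator (e^x ≫ x^2 as x → ∞), so the quotient → 0.
Adding the constant: 0 - 3 = -3. Limit = -3.

Final answer: -3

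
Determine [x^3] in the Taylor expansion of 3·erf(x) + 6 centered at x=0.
Expand to order 3: 3·erf(x) + 6 = -2·x^3/√(π) + 6·x/√(π) + 6 + O(x^4).
The coefficient of x^3 is -2/√(π).

Final answer: -2/√(π)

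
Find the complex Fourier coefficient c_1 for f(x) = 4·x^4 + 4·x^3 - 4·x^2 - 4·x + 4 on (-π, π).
Compute the real Fourier coefficients first: a_1 = 208 - 32·π^2, b_1 = -56 + 8·π^2.
Then c_1 = (a_1 − i·b_1)/2 = -16·π^2 + 104 - 4·i·π^2 + 28·i.

Final answer: -16·π^2 + 104 - 4·i·π^2 + 28·i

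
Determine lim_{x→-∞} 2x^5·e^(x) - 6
The product is a 0·∞ indeterminate form at x → -∞.
Rewrite the product as 2x^5 / e^(-x) (an ∞/∞ form) and apply L'Hôpital, or use the standard hierarchy e^(|x|) ≫ |x^5| as x → -∞.
The indeterminate product → 0, so the limit = -6.

Final answer: -6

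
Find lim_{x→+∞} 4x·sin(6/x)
As x → +∞: let u = 6/x → 0⁺; then 4·x·sin(6/x) = 4·6·sin(u)/u → 4·6·1 = 24.
Limit = 24.

Final answer: 24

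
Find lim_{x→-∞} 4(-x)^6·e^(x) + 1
The product is a 0·∞ indeterminate form at x → -∞.
Rewrite the product as 4(-x)^6 / e^(-x) (an ∞/∞ form) and apply L'Hôpital, or use the standard hierarchy e^(|x|) ≫ |(-x)^6| as x → -∞.
The indeterminate product → 0, so the limit = 1.

Final answer: 1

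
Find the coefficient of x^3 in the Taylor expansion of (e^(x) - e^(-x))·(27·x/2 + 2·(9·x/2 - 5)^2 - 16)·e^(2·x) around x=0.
Expand to order 3: (e^(x) - e^(-x))·(27·x/2 + 2·(9·x/2 - 5)^2 - 16)·e^(2·x) = -233·x^3/3 - 17·x^2 + 68·x + O(x^4).
The coefficient of x^3 is -233/3.

Final answer: -233/3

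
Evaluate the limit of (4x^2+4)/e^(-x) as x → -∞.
This is an ∞/∞ indeterminate form as x → -∞.
Compare growth rates of the dominant terms (exponentials ≫ polynomials ≫ logarithms), or apply L'Hôpital's rule; the quotient → 0.
Limit = 0.

Final answer: 0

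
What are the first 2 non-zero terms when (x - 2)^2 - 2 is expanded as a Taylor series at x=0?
2 - 4·x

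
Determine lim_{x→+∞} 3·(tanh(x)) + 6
Evaluate the dominant behaviour as x → +∞; each term tends to a finite value or vanishes.
Limit = 9.

Final answer: 9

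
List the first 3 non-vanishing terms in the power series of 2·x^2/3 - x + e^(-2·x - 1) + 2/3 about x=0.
x^2·(2/3 + 2·e^(-1)) + x·(-1 - 2·e^(-1)) + e^(-1) + 2/3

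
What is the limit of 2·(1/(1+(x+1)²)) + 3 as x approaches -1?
Direct substitution at x = -1 gives 5.

Final answer: 5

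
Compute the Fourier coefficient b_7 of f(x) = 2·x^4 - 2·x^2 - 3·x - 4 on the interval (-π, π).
b_7 = (1/π) ∫_{-π}^{π} f(x)·sin(7x) dx.
Evaluate the integral (use parity and integration by parts as needed): b_7 = -6/7.

Final answer: -6/7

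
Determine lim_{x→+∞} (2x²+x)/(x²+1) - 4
Evaluate the dominant behaviour as x → +∞; each term tends to a finite value or vanishes.
Limit = -2.

Final answer: -2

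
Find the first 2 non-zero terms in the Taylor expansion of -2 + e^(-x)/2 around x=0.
-x/2 - 3/2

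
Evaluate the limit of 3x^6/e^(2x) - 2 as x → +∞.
The quotient is an ∞/∞ indeterminate form as x → +∞.
The exponential denominator e^(2x) dominates the polynomial numerator (e^x ≫ x^6 as x → ∞), so the quotient → 0.
Adding the constant: 0 - 2 = -2. Limit = -2.

Final answer: -2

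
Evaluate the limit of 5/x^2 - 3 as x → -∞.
Evaluate the dominant behaviour as x → -∞; each term tends to a finite value or vanishes.
Limit = -3.

Final answer: -3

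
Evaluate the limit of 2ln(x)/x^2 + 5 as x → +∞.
The quotient is an ∞/∞ indeterminate form as x → +∞.
The polynomial denominator x^2 dominates the logarithmic numerator (any positive power of x ≫ ln(x) as x → ∞), so the quotient → 0.
Adding the constant: 0 + 5 = 5. Limit = 5.

Final answer: 5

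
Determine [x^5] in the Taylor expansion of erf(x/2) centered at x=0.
Expand to order 5: erf(x/2) = x^5/(160·√(π)) - x^3/(12·√(π)) + x/√(π) + O(x^6).
The coefficient of x^5 is 1/(160·√(π)).

Final answer: 1/(160·√(π))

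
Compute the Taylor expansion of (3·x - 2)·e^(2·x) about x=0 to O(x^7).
28·x^6/45 + 22·x^5/15 + 8·x^4/3 + 10·x^3/3 + 2·x^2 - x - 2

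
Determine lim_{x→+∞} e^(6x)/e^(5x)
This is an ∞/∞ indeterminate form as x → +∞.
Rewrite e^(6x)/e^(5x) = e^((6−5)x) = e^(x); the exponent coefficient is 1 > 0 so e^(x) → ∞.
Limit = ∞.

Final answer: ∞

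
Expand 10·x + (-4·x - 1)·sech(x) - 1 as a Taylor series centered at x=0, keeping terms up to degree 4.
-5·x^4/24 + 2·x^3 + x^2/2 + 6·x - 2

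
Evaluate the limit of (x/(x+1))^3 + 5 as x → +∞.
As x → +∞: x/(x+1) = 1/(1 + 1/x) → 1, and the 3rd power of a limit-1 base also → 1; with the additive constant, 1 + 5 = 6.
Limit = 6.

Final answer: 6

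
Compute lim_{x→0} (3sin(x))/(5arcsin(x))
Both numerator and denominator → 0 as x → 0; this is a 0/0 indeterminate form.
Expand each to leading order near x = 0: numerator ~ 3·x, denominator ~ 5·x.
The limit of the ratio is 3/5.

Final answer: 3/5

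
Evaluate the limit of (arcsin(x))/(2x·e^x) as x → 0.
Both numerator and denominator → 0 as x → 0; this is a 0/0 indeterminate form.
Expand each to leading order near x = 0: numerator ~ x, denominator ~ 2·x.
The limit of the ratio is 1/2.

Final answer: 1/2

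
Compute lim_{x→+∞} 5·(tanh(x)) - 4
Evaluate the dominant behaviour as x → +∞; each term tends to a finite value or vanishes.
Limit = 1.

Final answer: 1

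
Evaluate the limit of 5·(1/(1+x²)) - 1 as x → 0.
Direct substitution at x = 0 gives 4.

Final answer: 4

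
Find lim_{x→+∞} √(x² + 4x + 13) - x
This is an ∞ − ∞ indeterminate form.
Multiply and divide by the conjugate √(x²+4x + 13) + x; the x² terms cancel, leaving (4x + 13)/(√(x²+4x + 13)+x) → 4/2 = 2.
Limit = 2.

Final answer: 2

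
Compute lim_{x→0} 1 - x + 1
Direct substitution at x = 0 gives 2.

Final answer: 2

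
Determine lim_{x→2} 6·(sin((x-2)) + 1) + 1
Direct substitution at x = 2 gives 7.

Final answer: 7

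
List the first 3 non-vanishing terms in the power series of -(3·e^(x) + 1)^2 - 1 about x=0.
-21·x^2 - 24·x - 17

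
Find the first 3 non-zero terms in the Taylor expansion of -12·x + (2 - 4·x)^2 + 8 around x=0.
16·x^2 - 28·x + 12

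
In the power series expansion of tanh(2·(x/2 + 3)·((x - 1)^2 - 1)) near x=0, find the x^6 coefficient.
Expand to order 6: tanh(2·(x/2 + 3)·((x - 1)^2 - 1)) = 166112·x^6/3 - 165648·x^5/5 - 576·x^4 + 577·x^3 + 4·x^2 - 12·x + O(x^7).
The coefficient of x^6 is 166112/3.

Final answer: 166112/3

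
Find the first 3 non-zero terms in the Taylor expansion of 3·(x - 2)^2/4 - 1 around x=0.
3·x^2/4 - 3·x + 2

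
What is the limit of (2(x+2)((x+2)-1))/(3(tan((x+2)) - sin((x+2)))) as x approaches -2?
Both numerator and denominator → 0 as x → -2; this is a 0/0 indeterminate form.
Expand each to leading order near x = -2: numerator ~ -2·(x + 2), denominator ~ 3·(x + 2)^3/2.
The limit of the ratio is -∞.

Final answer: -∞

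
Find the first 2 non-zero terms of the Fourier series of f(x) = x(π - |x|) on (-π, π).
8·sin(x)/π + 8·sin(3·x)/(27·π)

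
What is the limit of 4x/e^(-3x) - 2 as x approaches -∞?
The quotient is an ∞/∞ indeterminate form as x → -∞.
Compare growth rates of the dominant terms (exponentials ≫ polynomials ≫ logarithms), or apply L'Hôpital's rule; the quotient → 0.
Adding the constant: 0 - 2 = -2. Limit = -2.

Final answer: -2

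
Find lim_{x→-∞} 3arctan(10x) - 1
Evaluate the dominant behaviour as x → -∞; each term tends to a finite value or vanishes.
Limit = -3·π/2 - 1.

Final answer: -3·π/2 - 1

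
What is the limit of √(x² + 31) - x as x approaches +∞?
This is an ∞ − ∞ indeterminate form.
Multiply and divide by the conjugate √(x²+31) + x; the x² terms cancel, leaving 31/(√(x²+31)+x) → 0.
Limit = 0.

Final answer: 0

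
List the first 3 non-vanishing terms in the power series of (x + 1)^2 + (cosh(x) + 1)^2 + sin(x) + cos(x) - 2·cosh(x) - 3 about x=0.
3·x^2/2 + 3·x + 1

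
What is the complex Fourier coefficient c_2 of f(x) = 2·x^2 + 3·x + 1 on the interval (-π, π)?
Compute the real Fourier coefficients first: a_2 = 2, b_2 = -3.
Then c_2 = (a_2 − i·b_2)/2 = 1 + 3·i/2.

Final answer: 1 + 3·i/2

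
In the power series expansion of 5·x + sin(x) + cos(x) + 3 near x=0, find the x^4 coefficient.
Expand to order 4: 5·x + sin(x) + cos(x) + 3 = x^4/24 - x^3/6 - x^2/2 + 6·x + 4 + O(x^5).
The coefficient of x^4 is 1/24.

Final answer: 1/24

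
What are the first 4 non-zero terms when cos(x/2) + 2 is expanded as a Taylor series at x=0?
-x^6/46080 + x^4/384 - x^2/8 + 3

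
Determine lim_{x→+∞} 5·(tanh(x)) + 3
Evaluate the dominant behaviour as x → +∞; each term tends to a finite value or vanishes.
Limit = 8.

Final answer: 8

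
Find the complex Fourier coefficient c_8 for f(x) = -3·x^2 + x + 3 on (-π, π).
Compute the real Fourier coefficients first: a_8 = -3/16, b_8 = -1/4.
Then c_8 = (a_8 − i·b_8)/2 = -3/32 + i/8.

Final answer: -3/32 + i/8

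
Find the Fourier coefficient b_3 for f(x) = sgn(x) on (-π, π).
b_3 = (1/π) ∫_{-π}^{π} f(x)·sin(3x) dx.
Evaluate the integral (use parity and integration by parts as needed): b_3 = 4/(3·π).

Final answer: 4/(3·π)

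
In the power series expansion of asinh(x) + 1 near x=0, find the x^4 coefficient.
Expand to order 4: asinh(x) + 1 = -x^3/6 + x + 1 + O(x^5).
The coefficient of x^4 is 0.

Final answer: 0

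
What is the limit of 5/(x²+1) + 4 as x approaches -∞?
Evaluate the dominant behaviour as x → -∞; each term tends to a finite value or vanishes.
Limit = 4.

Final answer: 4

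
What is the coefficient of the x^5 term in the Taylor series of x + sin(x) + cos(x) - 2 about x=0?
Expand to order 5: x + sin(x) + cos(x) - 2 = x^5/120 + x^4/24 - x^3/6 - x^2/2 + 2·x - 1 + O(x^6).
The coefficient of x^5 is 1/120.

Final answer: 1/120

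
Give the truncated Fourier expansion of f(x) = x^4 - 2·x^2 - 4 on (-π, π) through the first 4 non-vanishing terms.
(56 - 8·π^2)·cos(x) + (-5 + 2·π^2)·cos(2·x) + (40/27 - 8·π^2/9)·cos(3·x) - 2·π^2/3 - 4 + π^4/5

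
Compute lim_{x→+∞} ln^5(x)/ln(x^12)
This is an ∞/∞ indeterminate form as x → +∞.
Write ln(x^12) = 12·ln(x), reducing the quotient to ln^4(x)/12 → ∞.
Limit = ∞.

Final answer: ∞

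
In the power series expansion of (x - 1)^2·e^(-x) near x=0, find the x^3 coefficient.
Expand to order 3: (x - 1)^2·e^(-x) = -13·x^3/6 + 7·x^2/2 - 3·x + 1 + O(x^4).
The coefficient of x^3 is -13/6.

Final answer: -13/6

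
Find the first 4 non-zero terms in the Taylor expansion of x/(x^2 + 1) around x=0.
-x^7 + x^5 - x^3 + x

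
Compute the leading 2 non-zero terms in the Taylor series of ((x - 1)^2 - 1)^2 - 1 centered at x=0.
4·x^2 - 1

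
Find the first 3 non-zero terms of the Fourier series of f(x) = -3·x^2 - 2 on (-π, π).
12·cos(x) - 3·cos(2·x) - π^2 - 2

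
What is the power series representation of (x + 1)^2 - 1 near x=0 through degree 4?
x^2 + 2·x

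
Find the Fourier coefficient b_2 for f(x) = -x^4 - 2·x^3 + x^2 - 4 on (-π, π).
b_2 = (1/π) ∫_{-π}^{π} f(x)·sin(2x) dx.
Evaluate the integral (use parity and integration by parts as needed): b_2 = -3 + 2·π^2.

Final answer: -3 + 2·π^2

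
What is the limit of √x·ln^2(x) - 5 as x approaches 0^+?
The product is a 0·∞ indeterminate form at x → 0⁺.
Rewrite the product as ln^2(x) / x^(-1/2) and apply L'Hôpital, or use the standard hierarchy x^(-1/2) ≫ |ln x|^2 as x → 0⁺.
The indeterminate product → 0, so the limit = -5.

Final answer: -5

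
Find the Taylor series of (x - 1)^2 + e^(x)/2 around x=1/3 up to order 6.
4/9 + e^(1/3)/2 + (-4/3 + e^(1/3)/2)·(x - 1/3) + (e^(1/3)/4 + 1)·(x - 1/3)^2 + e^(1/3)·(x - 1/3)^3/12 + e^(1/3)·(x - 1/3)^4/48 + e^(1/3)·(x - 1/3)^5/240 + e^(1/3)·(x - 1/3)^6/1440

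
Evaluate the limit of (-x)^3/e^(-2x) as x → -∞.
This is an ∞/∞ indeterminate form as x → -∞.
Compare growth rates of the dominant terms (exponentials ≫ polynomials ≫ logarithms), or apply L'Hôpital's rule; the quotient → 0.
Limit = 0.

Final answer: 0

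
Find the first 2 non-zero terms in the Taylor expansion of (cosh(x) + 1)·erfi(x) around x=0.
7·x^3/(3·√(π)) + 4·x/√(π)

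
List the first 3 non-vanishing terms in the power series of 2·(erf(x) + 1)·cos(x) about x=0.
-x^2 + 4·x/√(π) + 2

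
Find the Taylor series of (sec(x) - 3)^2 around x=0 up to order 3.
4 - 2·x^2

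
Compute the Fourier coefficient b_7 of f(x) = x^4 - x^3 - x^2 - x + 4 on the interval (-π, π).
b_7 = (1/π) ∫_{-π}^{π} f(x)·sin(7x) dx.
Evaluate the integral (use parity and integration by parts as needed): b_7 = -2·π^2/7 - 86/343.

Final answer: -2·π^2/7 - 86/343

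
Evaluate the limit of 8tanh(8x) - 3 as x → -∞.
Evaluate the dominant behaviour as x → -∞; each term tends to a finite value or vanishes.
Limit = -11.

Final answer: -11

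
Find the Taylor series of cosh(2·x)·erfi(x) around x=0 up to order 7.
337·x^7/(315·√(π)) + 43·x^5/(15·√(π)) + 14·x^3/(3·√(π)) + 2·x/√(π)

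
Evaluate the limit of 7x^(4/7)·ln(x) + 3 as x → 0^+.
The product is a 0·∞ indeterminate form at x → 0⁺.
Rewrite the product as 7·ln(x) / x^(-4/7) and apply L'Hôpital, or use the standard hierarchy x^(-4/7) ≫ |ln x| as x → 0⁺.
The indeterminate product → 0, so the limit = 3.

Final answer: 3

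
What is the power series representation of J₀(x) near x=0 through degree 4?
x^4/64 - x^2/4 + 1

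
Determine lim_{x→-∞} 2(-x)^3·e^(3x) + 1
The product is a 0·∞ indeterminate form at x → -∞.
Rewrite the product as 2(-x)^3 / e^(-3x) (an ∞/∞ form) and apply L'Hôpital, or use the standard hierarchy e^(3|x|) ≫ |(-x)^3| as x → -∞.
The indeterminate product → 0, so the limit = 1.

Final answer: 1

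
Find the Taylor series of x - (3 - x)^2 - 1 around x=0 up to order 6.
-x^2 + 7·x - 10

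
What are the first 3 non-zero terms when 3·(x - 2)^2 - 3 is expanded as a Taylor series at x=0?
3·x^2 - 12·x + 9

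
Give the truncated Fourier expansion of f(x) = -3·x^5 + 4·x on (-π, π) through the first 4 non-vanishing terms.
(-712 - 6·π^4 + 120·π^2)·sin(x) + (-15·π^2 + 37/2 + 3·π^4)·sin(2·x) + (-2·π^4 - 8/27 + 40·π^2/9)·sin(3·x) + (-15·π^2/8 - 83/64 + 3·π^4/2)·sin(4·x)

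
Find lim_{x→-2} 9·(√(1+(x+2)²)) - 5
Direct substitution at x = -2 gives 4.

Final answer: 4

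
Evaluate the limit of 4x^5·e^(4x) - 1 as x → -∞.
The product is a 0·∞ indeterminate form at x → -∞.
Rewrite the product as 4x^5 / e^(-4x) (an ∞/∞ form) and apply L'Hôpital, or use the standard hierarchy e^(4|x|) ≫ |x^5| as x → -∞.
The indeterminate product → 0, so the limit = -1.

Final answer: -1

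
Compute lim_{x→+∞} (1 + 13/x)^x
As x → +∞: this is the defining limit (1 + 13/x)^x → e^13.
Limit = e^(13).

Final answer: e^(13)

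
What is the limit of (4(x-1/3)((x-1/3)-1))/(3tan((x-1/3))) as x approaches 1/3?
Both numerator and denominator → 0 as x → 1/3; this is a 0/0 indeterminate form.
Expand each to leading order near x = 1/3: numerator ~ -4·(x - 1/3), denominator ~ 3·(x - 1/3).
The limit of the ratio is -4/3.

Final answer: -4/3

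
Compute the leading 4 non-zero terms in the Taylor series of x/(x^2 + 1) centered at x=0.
-x^7 + x^5 - x^3 + x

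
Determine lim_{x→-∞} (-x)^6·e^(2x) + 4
The product is a 0·∞ indeterminate form at x → -∞.
Rewrite the product as (-x)^6 / e^(-2x) (an ∞/∞ form) and apply L'Hôpital, or use the standard hierarchy e^(2|x|) ≫ |(-x)^6| as x → -∞.
The indeterminate product → 0, so the limit = 4.

Final answer: 4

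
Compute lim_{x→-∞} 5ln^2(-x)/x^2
This is an ∞/∞ indeterminate form as x → -∞.
Compare growth rates of the dominant terms (exponentials ≫ polynomials ≫ logarithms), or apply L'Hôpital's rule; the quotient → 0.
Limit = 0.

Final answer: 0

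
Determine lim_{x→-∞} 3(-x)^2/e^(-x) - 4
The quotient is an ∞/∞ indeterminate form as x → -∞.
Compare growth rates of the dominant terms (exponentials ≫ polynomials ≫ logarithms), or apply L'Hôpital's rule; the quotient → 0.
Adding the constant: 0 - 4 = -4. Limit = -4.

Final answer: -4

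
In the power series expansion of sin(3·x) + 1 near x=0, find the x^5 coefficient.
Expand to order 5: sin(3·x) + 1 = 81·x^5/40 - 9·x^3/2 + 3·x + 1 + O(x^6).
The coefficient of x^5 is 81/40.

Final answer: 81/40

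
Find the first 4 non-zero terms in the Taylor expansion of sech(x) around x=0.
-61·x^6/720 + 5·x^4/24 - x^2/2 + 1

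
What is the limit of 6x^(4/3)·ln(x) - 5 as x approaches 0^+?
The product is a 0·∞ indeterminate form at x → 0⁺.
Rewrite the product as 6·ln(x) / x^(-4/3) and apply L'Hôpital, or use the standard hierarchy x^(-4/3) ≫ |ln x| as x → 0⁺.
The indeterminate product → 0, so the limit = -5.

Final answer: -5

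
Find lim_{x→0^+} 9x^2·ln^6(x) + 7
The product is a 0·∞ indeterminate form at x → 0⁺.
Rewrite the product as 9·ln^6(x) / x^(-2) and apply L'Hôpital, or use the standard hierarchy x^(-2) ≫ |ln x|^6 as x → 0⁺.
The indeterminate product → 0, so the limit = 7.

Final answer: 7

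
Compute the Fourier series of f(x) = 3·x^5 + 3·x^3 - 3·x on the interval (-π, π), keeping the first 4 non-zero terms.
(-114·π^2 + 6·π^4 + 678)·sin(x) + (-3·π^4 - 15 + 12·π^2)·sin(2·x) + (-22·π^2/9 - 10/27 + 2·π^4)·sin(3·x) + (-3·π^4/2 + 87/64 + 3·π^2/8)·sin(4·x)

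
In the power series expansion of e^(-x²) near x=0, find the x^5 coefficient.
Expand to order 5: e^(-x²) = x^4/2 - x^2 + 1 + O(x^6).
The coefficient of x^5 is 0.

Final answer: 0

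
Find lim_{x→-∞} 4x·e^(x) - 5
The product is a 0·∞ indeterminate form at x → -∞.
Rewrite the product as 4x / e^(-x) (an ∞/∞ form) and apply L'Hôpital, or use the standard hierarchy e^(|x|) ≫ |x| as x → -∞.
The indeterminate product → 0, so the limit = -5.

Final answer: -5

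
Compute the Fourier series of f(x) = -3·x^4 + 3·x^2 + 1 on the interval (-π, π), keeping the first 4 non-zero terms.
(-156 + 24·π^2)·cos(x) + (12 - 6·π^2)·cos(2·x) + (-28/9 + 8·π^2/3)·cos(3·x) - 3·π^4/5 + 1 + π^2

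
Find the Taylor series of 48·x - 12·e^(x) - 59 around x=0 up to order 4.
-x^4/2 - 2·x^3 - 6·x^2 + 36·x - 71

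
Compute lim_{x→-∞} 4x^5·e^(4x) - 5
The product is a 0·∞ indeterminate form at x → -∞.
Rewrite the product as 4x^5 / e^(-4x) (an ∞/∞ form) and apply L'Hôpital, or use the standard hierarchy e^(4|x|) ≫ |x^5| as x → -∞.
The indeterminate product → 0, so the limit = -5.

Final answer: -5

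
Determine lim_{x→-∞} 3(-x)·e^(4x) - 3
The product is a 0·∞ indeterminate form at x → -∞.
Rewrite the product as 3(-x) / e^(-4x) (an ∞/∞ form) and apply L'Hôpital, or use the standard hierarchy e^(4|x|) ≫ |(-x)| as x → -∞.
The indeterminate product → 0, so the limit = -3.

Final answer: -3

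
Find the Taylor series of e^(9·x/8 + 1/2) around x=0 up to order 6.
59049·x^6·e^(1/2)/20971520 + 19683·x^5·e^(1/2)/1310720 + 2187·x^4·e^(1/2)/32768 + 243·x^3·e^(1/2)/1024 + 81·x^2·e^(1/2)/128 + 9·x·e^(1/2)/8 + e^(1/2)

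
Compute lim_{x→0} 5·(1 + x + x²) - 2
Direct substitution at x = 0 gives 3.

Final answer: 3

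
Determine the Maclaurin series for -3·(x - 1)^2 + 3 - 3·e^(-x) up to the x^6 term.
-x^6/240 + x^5/40 - x^4/8 + x^3/2 - 9·x^2/2 + 9·x - 3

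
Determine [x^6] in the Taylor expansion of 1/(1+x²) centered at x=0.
Expand to order 6: 1/(1+x²) = -x^6 + x^4 - x^2 + 1 + O(x^7).
The coefficient of x^6 is -1.

Final answer: -1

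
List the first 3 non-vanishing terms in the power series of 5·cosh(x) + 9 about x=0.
5·x^4/24 + 5·x^2/2 + 14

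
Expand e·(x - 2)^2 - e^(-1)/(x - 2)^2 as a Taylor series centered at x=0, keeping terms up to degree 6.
-7·x^6·e^(-1)/256 - 3·x^5·e^(-1)/64 - 5·x^4·e^(-1)/64 - x^3·e^(-1)/8 + x^2·(e - 3·e^(-1)/16) + x·(-4·e - e^(-1)/4) - e^(-1)/4 + 4·e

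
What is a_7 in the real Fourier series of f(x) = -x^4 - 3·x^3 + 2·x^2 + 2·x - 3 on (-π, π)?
a_7 = (1/π) ∫_{-π}^{π} f(x)·cos(7x) dx.
Evaluate the integral (use parity and integration by parts as needed): a_7 = -440/2401 + 8·π^2/49.

Final answer: -440/2401 + 8·π^2/49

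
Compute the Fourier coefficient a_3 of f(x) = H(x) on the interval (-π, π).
a_3 = (1/π) ∫_{-π}^{π} f(x)·cos(3x) dx.
Evaluate the integral (use parity and integration by parts as needed): a_3 = 0.

Final answer: 0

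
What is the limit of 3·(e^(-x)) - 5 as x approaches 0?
Direct substitution at x = 0 gives -2.

Final answer: -2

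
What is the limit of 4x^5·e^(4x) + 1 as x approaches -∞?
The product is a 0·∞ indeterminate form at x → -∞.
Rewrite the product as 4x^5 / e^(-4x) (an ∞/∞ form) and apply L'Hôpital, or use the standard hierarchy e^(4|x|) ≫ |x^5| as x → -∞.
The indeterminate product → 0, so the limit = 1.

Final answer: 1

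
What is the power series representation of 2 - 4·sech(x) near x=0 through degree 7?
61·x^6/180 - 5·x^4/6 + 2·x^2 - 2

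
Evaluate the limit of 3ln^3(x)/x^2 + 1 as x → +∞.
The quotient is an ∞/∞ indeterminate form as x → +∞.
The polynomial denominator x^2 dominates the logarithmic numerator (any positive power of x ≫ ln^3(x) as x → ∞), so the quotient → 0.
Adding the constant: 0 + 1 = 1. Limit = 1.

Final answer: 1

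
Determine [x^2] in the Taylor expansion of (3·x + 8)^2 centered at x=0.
Expand to order 2: (3·x + 8)^2 = 9·x^2 + 48·x + 64 + O(x^3).
The coefficient of x^2 is 9.

Final answer: 9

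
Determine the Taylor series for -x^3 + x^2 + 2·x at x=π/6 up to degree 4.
-π^3/216 + π^2/36 + π/3 + (-π^2/12 + π/3 + 2)·(x - π/6) + (1 - π/2)·(x - π/6)^2 - (x - π/6)^3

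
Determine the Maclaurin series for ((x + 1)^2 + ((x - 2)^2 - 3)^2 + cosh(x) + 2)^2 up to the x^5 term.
-649·x^5/2 + 1460·x^4/3 - 314·x^3 + 231·x^2 - 60·x + 25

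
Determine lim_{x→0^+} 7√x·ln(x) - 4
The product is a 0·∞ indeterminate form at x → 0⁺.
Rewrite the product as 7·ln(x) / x^(-1/2) and apply L'Hôpital, or use the standard hierarchy x^(-1/2) ≫ |ln x| as x → 0⁺.
The indeterminate product → 0, so the limit = -4.

Final answer: -4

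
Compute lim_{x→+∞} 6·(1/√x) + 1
Evaluate the dominant behaviour as x → +∞; each term tends to a finite value or vanishes.
Limit = 1.

Final answer: 1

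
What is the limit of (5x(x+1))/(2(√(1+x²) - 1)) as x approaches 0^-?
Both numerator and denominator → 0 as x → 0^-; this is a 0/0 indeterminate form.
Expand each to leading order near x = 0: numerator ~ 5·x, denominator ~ x^2.
The limit of the ratio is -∞.

Final answer: -∞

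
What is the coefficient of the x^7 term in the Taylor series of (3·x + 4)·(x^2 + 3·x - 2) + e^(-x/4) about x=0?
Expand to order 7: (3·x + 4)·(x^2 + 3·x - 2) + e^(-x/4) = -x^7/82575360 + x^6/2949120 - x^5/122880 + x^4/6144 + 1151·x^3/384 + 417·x^2/32 + 23·x/4 - 7 + O(x^8).
The coefficient of x^7 is -1/82575360.

Final answer: -1/82575360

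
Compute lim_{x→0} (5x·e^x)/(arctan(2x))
Both numerator and denominator → 0 as x → 0; this is a 0/0 indeterminate form.
Expand each to leading order near x = 0: numerator ~ 5·x, denominator ~ 2·x.
The limit of the ratio is 5/2.

Final answer: 5/2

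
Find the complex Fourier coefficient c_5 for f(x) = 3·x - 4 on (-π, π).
Compute the real Fourier coefficients first: a_5 = 0, b_5 = 6/5.
Then c_5 = (a_5 − i·b_5)/2 = -3·i/5.

Final answer: -3·i/5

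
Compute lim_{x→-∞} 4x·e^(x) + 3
The product is a 0·∞ indeterminate form at x → -∞.
Rewrite the product as 4x / e^(-x) (an ∞/∞ form) and apply L'Hôpital, or use the standard hierarchy e^(|x|) ≫ |x| as x → -∞.
The indeterminate product → 0, so the limit = 3.

Final answer: 3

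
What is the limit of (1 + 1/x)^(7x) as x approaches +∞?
As x → +∞: write (1 + 1/x)^(7x) = ((1 + 1/x)^x)^7 → (e^1)^7 = e^7.
Limit = e^(7).

Final answer: e^(7)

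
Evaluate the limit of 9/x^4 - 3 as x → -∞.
Evaluate the dominant behaviour as x → -∞; each term tends to a finite value or vanishes.
Limit = -3.

Final answer: -3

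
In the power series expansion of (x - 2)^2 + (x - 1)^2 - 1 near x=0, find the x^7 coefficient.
Expand to order 7: (x - 2)^2 + (x - 1)^2 - 1 = 2·x^2 - 6·x + 4 + O(x^8).
The coefficient of x^7 is 0.

Final answer: 0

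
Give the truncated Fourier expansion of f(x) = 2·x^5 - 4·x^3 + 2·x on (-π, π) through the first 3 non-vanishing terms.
(-88·π^2 + 4·π^4 + 532)·sin(x) + (-2·π^4 - 23 + 14·π^2)·sin(2·x) + (-152·π^2/27 + 412/81 + 4·π^4/3)·sin(3·x)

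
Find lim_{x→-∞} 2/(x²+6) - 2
Evaluate the dominant behaviour as x → -∞; each term tends to a finite value or vanishes.
Limit = -2.

Final answer: -2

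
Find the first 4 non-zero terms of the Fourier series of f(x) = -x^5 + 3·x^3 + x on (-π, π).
(-274 - 2·π^4 + 46·π^2)·sin(x) + (-8·π^2 + 11 + π^4)·sin(2·x) + (-2·π^4/3 - 134/81 + 94·π^2/27)·sin(3·x) + (-17·π^2/8 + 19/64 + π^4/2)·sin(4·x)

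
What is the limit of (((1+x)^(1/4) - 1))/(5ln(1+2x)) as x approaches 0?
Both numerator and denominator → 0 as x → 0; this is a 0/0 indeterminate form.
Expand each to leading order near x = 0: numerator ~ x/4, denominator ~ 10·x.
The limit of the ratio is 1/40.

Final answer: 1/40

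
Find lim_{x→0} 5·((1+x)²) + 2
Direct substitution at x = 0 gives 7.

Final answer: 7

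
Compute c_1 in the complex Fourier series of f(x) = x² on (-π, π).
Compute the real Fourier coefficients first: a_1 = -4, b_1 = 0.
Then c_1 = (a_1 − i·b_1)/2 = -2.

Final answer: -2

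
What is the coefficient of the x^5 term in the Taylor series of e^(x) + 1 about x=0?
Expand to order 5: e^(x) + 1 = x^5/120 + x^4/24 + x^3/6 + x^2/2 + x + 2 + O(x^6).
The coefficient of x^5 is 1/120.

Final answer: 1/120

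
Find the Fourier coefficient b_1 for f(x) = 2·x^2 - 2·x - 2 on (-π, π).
b_1 = (1/π) ∫_{-π}^{π} f(x)·sin(1x) dx.
Evaluate the integral (use parity and integration by parts as needed): b_1 = -4.

Final answer: -4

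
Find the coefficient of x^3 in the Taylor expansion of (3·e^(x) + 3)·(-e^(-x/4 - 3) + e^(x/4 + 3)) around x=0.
Expand to order 3: (3·e^(x) + 3)·(-e^(-x/4 - 3) + e^(x/4 + 3)) = x^3·(-13·e^(-3)/64 + 63·e^(3)/64) + x^2·(-15·e^(-3)/16 + 39·e^(3)/16) + x·(-3·e^(-3)/2 + 9·e^(3)/2) - 6·e^(-3) + 6·e^(3) + O(x^4).
The coefficient of x^3 is -13·e^(-3)/64 + 63·e^(3)/64.

Final answer: -13·e^(-3)/64 + 63·e^(3)/64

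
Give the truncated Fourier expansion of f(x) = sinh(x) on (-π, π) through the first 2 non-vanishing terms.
sin(x)·sinh(π)/π - 4·sin(2·x)·sinh(π)/(5·π)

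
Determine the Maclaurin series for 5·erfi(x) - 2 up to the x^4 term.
10·x^3/(3·√(π)) + 10·x/√(π) - 2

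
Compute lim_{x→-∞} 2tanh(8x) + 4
Evaluate the dominant behaviour as x → -∞; each term tends to a finite value or vanishes.
Limit = 2.

Final answer: 2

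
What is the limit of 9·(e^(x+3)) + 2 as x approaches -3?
Direct substitution at x = -3 gives 11.

Final answer: 11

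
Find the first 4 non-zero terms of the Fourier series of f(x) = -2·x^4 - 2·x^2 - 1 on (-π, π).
(-88 + 16·π^2)·cos(x) + (4 - 4·π^2)·cos(2·x) + (-8/27 + 16·π^2/9)·cos(3·x) - 2·π^4/5 - 2·π^2/3 - 1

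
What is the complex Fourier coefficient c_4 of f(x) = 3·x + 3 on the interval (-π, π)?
Compute the real Fourier coefficients first: a_4 = 0, b_4 = -3/2.
Then c_4 = (a_4 − i·b_4)/2 = 3·i/4.

Final answer: 3·i/4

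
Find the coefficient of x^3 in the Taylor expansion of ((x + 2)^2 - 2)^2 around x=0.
Expand to order 3: ((x + 2)^2 - 2)^2 = 8·x^3 + 20·x^2 + 16·x + 4 + O(x^4).
The coefficient of x^3 is 8.

Final answer: 8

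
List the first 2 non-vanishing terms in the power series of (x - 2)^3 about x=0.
12·x - 8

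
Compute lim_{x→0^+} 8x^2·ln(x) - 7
The product is a 0·∞ indeterminate form at x → 0⁺.
Rewrite the product as 8·ln(x) / x^(-2) and apply L'Hôpital, or use the standard hierarchy x^(-2) ≫ |ln x| as x → 0⁺.
The indeterminate product → 0, so the limit = -7.

Final answer: -7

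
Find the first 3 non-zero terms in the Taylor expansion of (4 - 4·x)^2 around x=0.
16·x^2 - 32·x + 16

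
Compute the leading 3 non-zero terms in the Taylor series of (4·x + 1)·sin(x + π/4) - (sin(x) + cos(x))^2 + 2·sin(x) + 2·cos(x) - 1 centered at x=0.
x^2·(-1 + 7·√(2)/4) + 5·√(2)·x/2 + √(2)/2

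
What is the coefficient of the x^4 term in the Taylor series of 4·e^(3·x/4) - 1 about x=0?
Expand to order 4: 4·e^(3·x/4) - 1 = 27·x^4/512 + 9·x^3/32 + 9·x^2/8 + 3·x + 3 + O(x^5).
The coefficient of x^4 is 27/512.

Final answer: 27/512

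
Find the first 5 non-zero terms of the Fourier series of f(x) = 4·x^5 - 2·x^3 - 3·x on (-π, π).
(-164·π^2 + 8·π^4 + 978)·sin(x) + (-4·π^4 - 30 + 22·π^2)·sin(2·x) + (-196·π^2/27 + 230/81 + 8·π^4/3)·sin(3·x) + (-2·π^4 + 3/16 + 7·π^2/2)·sin(4·x) + (-52·π^2/25 - 438/625 + 8·π^4/5)·sin(5·x)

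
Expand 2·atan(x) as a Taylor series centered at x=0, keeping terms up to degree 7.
-2·x^7/7 + 2·x^5/5 - 2·x^3/3 + 2·x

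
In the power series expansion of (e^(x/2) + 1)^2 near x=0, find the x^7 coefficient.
Expand to order 7: (e^(x/2) + 1)^2 = 13·x^7/64512 + 11·x^6/7680 + 17·x^5/1920 + 3·x^4/64 + 5·x^3/24 + 3·x^2/4 + 2·x + 4 + O(x^8).
The coefficient of x^7 is 13/64512.

Final answer: 13/64512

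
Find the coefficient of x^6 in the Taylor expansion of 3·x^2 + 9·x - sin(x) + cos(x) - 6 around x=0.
Expand to order 6: 3·x^2 + 9·x - sin(x) + cos(x) - 6 = -x^6/720 - x^5/120 + x^4/24 + x^3/6 + 5·x^2/2 + 8·x - 5 + O(x^7).
The coefficient of x^6 is -1/720.

Final answer: -1/720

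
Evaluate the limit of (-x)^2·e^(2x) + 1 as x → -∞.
The product is a 0·∞ indeterminate form at x → -∞.
Rewrite the product as (-x)^2 / e^(-2x) (an ∞/∞ form) and apply L'Hôpital, or use the standard hierarchy e^(2|x|) ≫ |(-x)^2| as x → -∞.
The indeterminate product → 0, so the limit = 1.

Final answer: 1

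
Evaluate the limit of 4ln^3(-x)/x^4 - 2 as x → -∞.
The quotient is an ∞/∞ indeterminate form as x → -∞.
Compare growth rates of the dominant terms (exponentials ≫ polynomials ≫ logarithms), or apply L'Hôpital's rule; the quotient → 0.
Adding the constant: 0 - 2 = -2. Limit = -2.

Final answer: -2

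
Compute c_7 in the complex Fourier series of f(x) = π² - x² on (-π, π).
Compute the real Fourier coefficients first: a_7 = 4/49, b_7 = 0.
Then c_7 = (a_7 − i·b_7)/2 = 2/49.

Final answer: 2/49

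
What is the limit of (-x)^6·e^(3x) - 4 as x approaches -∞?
The product is a 0·∞ indeterminate form at x → -∞.
Rewrite the product as (-x)^6 / e^(-3x) (an ∞/∞ form) and apply L'Hôpital, or use the standard hierarchy e^(3|x|) ≫ |(-x)^6| as x → -∞.
The indeterminate product → 0, so the limit = -4.

Final answer: -4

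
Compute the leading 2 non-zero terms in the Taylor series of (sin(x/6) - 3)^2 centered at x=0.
9 - x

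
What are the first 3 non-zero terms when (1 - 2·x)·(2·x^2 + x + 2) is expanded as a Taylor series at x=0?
-4·x^3 - 3·x + 2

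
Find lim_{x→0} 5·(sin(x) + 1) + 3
Direct substitution at x = 0 gives 8.

Final answer: 8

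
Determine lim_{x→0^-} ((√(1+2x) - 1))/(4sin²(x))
Both numerator and denominator → 0 as x → 0^-; this is a 0/0 indeterminate form.
Expand each to leading order near x = 0: numerator ~ x, denominator ~ 4·x^2.
The limit of the ratio is -∞.

Final answer: -∞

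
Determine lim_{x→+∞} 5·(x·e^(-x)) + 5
Evaluate the dominant behaviour as x → +∞; each term tends to a finite value or vanishes.
Limit = 5.

Final answer: 5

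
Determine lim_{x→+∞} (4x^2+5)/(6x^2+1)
This is an ∞/∞ indeterminate form as x → +∞.
Divide numerator and denominator by x^2 and let the lower-order terms vanish; the leading terms give 4/6 = 2/3.
Limit = 2/3.

Final answer: 2/3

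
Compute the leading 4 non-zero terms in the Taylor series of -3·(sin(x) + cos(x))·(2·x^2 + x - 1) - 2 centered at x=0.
29·x^4/8 - 5·x^3 - 21·x^2/2 + 1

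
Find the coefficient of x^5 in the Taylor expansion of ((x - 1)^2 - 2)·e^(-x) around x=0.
Expand to order 5: ((x - 1)^2 - 2)·e^(-x) = -29·x^5/120 + 19·x^4/24 - 11·x^3/6 + 5·x^2/2 - x - 1 + O(x^6).
The coefficient of x^5 is -29/120.

Final answer: -29/120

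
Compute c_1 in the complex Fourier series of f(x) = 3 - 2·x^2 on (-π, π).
Compute the real Fourier coefficients first: a_1 = 8, b_1 = 0.
Then c_1 = (a_1 − i·b_1)/2 = 4.

Final answer: 4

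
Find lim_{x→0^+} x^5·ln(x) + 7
The product is a 0·∞ indeterminate form at x → 0⁺.
Rewrite the product as ln(x) / x^(-5) and apply L'Hôpital, or use the standard hierarchy x^(-5) ≫ |ln x| as x → 0⁺.
The indeterminate product → 0, so the limit = 7.

Final answer: 7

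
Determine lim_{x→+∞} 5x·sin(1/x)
As x → +∞: let u = 1/x → 0⁺; then 5·x·sin(1/x) = 5·1·sin(u)/u → 5·1·1 = 5.
Limit = 5.

Final answer: 5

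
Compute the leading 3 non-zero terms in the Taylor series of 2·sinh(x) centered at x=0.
x^5/60 + x^3/3 + 2·x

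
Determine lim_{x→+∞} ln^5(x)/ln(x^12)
This is an ∞/∞ indeterminate form as x → +∞.
Write ln(x^12) = 12·ln(x), reducing the quotient to ln^4(x)/12 → ∞.
Limit = ∞.

Final answer: ∞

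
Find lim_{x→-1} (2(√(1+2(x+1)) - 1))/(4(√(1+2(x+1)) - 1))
Both numerator and denominator → 0 as x → -1; this is a 0/0 indeterminate form.
Expand each to leading order near x = -1: numerator ~ 2·(x + 1), denominator ~ 4·(x + 1).
The limit of the ratio is 1/2.

Final answer: 1/2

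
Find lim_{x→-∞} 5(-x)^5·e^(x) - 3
The product is a 0·∞ indeterminate form at x → -∞.
Rewrite the product as 5(-x)^5 / e^(-x) (an ∞/∞ form) and apply L'Hôpital, or use the standard hierarchy e^(|x|) ≫ |(-x)^5| as x → -∞.
The indeterminate product → 0, so the limit = -3.

Final answer: -3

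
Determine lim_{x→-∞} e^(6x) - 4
Evaluate the dominant behaviour as x → -∞; each term tends to a finite value or vanishes.
Limit = -4.

Final answer: -4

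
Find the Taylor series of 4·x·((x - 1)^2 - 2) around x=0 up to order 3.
4·x^3 - 8·x^2 - 4·x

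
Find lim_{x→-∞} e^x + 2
Evaluate the dominant behaviour as x → -∞; each term tends to a finite value or vanishes.
Limit = 2.

Final answer: 2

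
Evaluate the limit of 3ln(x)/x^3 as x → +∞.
This is an ∞/∞ indeterminate form as x → +∞.
The polynomial denominator x^3 dominates the logarithmic numerator (any positive power of x ≫ ln(x) as x → ∞), so the quotient → 0.
Limit = 0.

Final answer: 0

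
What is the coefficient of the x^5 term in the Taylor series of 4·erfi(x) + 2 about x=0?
Expand to order 5: 4·erfi(x) + 2 = 4·x^5/(5·√(π)) + 8·x^3/(3·√(π)) + 8·x/√(π) + 2 + O(x^6).
The coefficient of x^5 is 4/(5·√(π)).

Final answer: 4/(5·√(π))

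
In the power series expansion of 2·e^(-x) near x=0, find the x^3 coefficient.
Expand to order 3: 2·e^(-x) = -x^3/3 + x^2 - 2·x + 2 + O(x^4).
The coefficient of x^3 is -1/3.

Final answer: -1/3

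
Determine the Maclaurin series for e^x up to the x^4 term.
x^4/24 + x^3/6 + x^2/2 + x + 1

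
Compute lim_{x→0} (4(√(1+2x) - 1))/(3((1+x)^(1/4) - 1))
Both numerator and denominator → 0 as x → 0; this is a 0/0 indeterminate form.
Expand each to leading order near x = 0: numerator ~ 4·x, denominator ~ 3·x/4.
The limit of the ratio is 16/3.

Final answer: 16/3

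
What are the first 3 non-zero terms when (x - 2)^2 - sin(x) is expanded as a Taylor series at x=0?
x^2 - 5·x + 4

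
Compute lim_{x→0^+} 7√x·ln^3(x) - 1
The product is a 0·∞ indeterminate form at x → 0⁺.
Rewrite the product as 7·ln^3(x) / x^(-1/2) and apply L'Hôpital, or use the standard hierarchy x^(-1/2) ≫ |ln x|^3 as x → 0⁺.
The indeterminate product → 0, so the limit = -1.

Final answer: -1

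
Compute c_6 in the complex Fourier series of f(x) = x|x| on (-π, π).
Compute the real Fourier coefficients first: a_6 = 0, b_6 = -π/3.
Then c_6 = (a_6 − i·b_6)/2 = i·π/6.

Final answer: i·π/6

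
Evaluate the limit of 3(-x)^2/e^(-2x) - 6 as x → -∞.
The quotient is an ∞/∞ indeterminate form as x → -∞.
Compare growth rates of the dominant terms (exponentials ≫ polynomials ≫ logarithms), or apply L'Hôpital's rule; the quotient → 0.
Adding the constant: 0 - 6 = -6. Limit = -6.

Final answer: -6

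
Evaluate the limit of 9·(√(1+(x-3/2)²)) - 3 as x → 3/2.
Direct substitution at x = 3/2 gives 6.

Final answer: 6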